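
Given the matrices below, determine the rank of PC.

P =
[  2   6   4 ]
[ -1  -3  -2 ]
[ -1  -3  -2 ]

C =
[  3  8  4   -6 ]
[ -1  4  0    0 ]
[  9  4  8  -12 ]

1

First compute PC:
[[ 36,  56,  40, -60],
 [-18, -28, -20,  30],
 [-18, -28, -20,  30]]
Now row reduce the product.
R2 ← R2 + (1/2)·R1: [0, 0, 0, 0]
R3 ← R3 + (1/2)·R1: [0, 0, 0, 0]
1 nonzero row, so rank(PC) = 1.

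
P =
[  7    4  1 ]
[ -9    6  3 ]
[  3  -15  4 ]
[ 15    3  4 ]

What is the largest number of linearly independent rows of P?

Row reduce to echelon form.
R2 ← R2 + (9/7)·R1: [0, 78/7, 30/7]
R3 ← R3 − (3/7)·R1: [0, -117/7, 25/7]
R4 ← R4 − (15/7)·R1: [0, -39/7, 13/7]
R3 ← R3 + (3/2)·R2: [0, 0, 10]
R4 ← R4 + (1/2)·R2: [0, 0, 4]
R4 ← R4 − (2/5)·R3: [0, 0, 0]
Echelon form has 3 nonzero rows, so rank(P) = 3.
The rank gives the maximum number of linearly independent rows: 3.

3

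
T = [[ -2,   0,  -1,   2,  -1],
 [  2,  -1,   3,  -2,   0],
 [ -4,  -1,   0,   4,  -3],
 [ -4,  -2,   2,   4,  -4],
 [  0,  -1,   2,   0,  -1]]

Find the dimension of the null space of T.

Row reduce to echelon form.
R2 ← R2 + R1: [0, -1, 2, 0, -1]
R3 ← R3 − (2)·R1: [0, -1, 2, 0, -1]
R4 ← R4 − (2)·R1: [0, -2, 4, 0, -2]
R3 ← R3 − R2: [0, 0, 0, 0, 0]
R4 ← R4 − (2)·R2: [0, 0, 0, 0, 0]
R5 ← R5 − R2: [0, 0, 0, 0, 0]
2 nonzero rows, so rank(T) = 2.
T has 5 columns; by rank–nullity, nullity = 5 − 2 = 3.

3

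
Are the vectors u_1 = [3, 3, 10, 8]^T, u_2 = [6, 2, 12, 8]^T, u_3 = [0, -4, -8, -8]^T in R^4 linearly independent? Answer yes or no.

Form the matrix with these vectors as rows and row reduce.
R2 ← R2 − (2)·R1: [0, -4, -8, -8]
R3 ← R3 − R2: [0, 0, 0, 0]
2 nonzero rows, so the 3 vectors span a space of dimension 2.
Since 2 < 3, the vectors are linearly dependent.

no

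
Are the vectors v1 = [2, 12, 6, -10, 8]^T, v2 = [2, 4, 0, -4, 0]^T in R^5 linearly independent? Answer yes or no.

yes

Form the matrix with these vectors as rows and row reduce.
R2 ← R2 − R1: [0, -8, -6, 6, -8]
2 nonzero rows, so the 2 vectors span a space of dimension 2.
Since 2 = 2, the vectors are linearly independent.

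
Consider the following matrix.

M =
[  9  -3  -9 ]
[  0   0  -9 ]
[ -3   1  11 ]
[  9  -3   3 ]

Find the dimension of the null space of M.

1

Row reduce to echelon form.
R3 ← R3 + (1/3)·R1: [0, 0, 8]
R4 ← R4 − R1: [0, 0, 12]
R3 ← R3 + (8/9)·R2: [0, 0, 0]
R4 ← R4 + (4/3)·R2: [0, 0, 0]
2 nonzero rows, so rank(M) = 2.
M has 3 columns; by rank–nullity, nullity = 3 − 2 = 1.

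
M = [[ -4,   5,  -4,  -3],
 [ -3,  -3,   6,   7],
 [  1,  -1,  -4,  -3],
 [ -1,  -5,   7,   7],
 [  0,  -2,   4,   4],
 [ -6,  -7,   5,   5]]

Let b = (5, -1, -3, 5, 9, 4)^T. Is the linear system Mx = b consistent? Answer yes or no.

Row reduce the augmented matrix [M | b].
R2 ← R2 − (3/4)·R1: [0, -27/4, 9, 37/4, -19/4]
R3 ← R3 + (1/4)·R1: [0, 1/4, -5, -15/4, -7/4]
R4 ← R4 − (1/4)·R1: [0, -25/4, 8, 31/4, 15/4]
R6 ← R6 − (3/2)·R1: [0, -29/2, 11, 19/2, -7/2]
R3 ← R3 + (1/27)·R2: [0, 0, -14/3, -92/27, -52/27]
R4 ← R4 − (25/27)·R2: [0, 0, -1/3, -22/27, 220/27]
R5 ← R5 − (8/27)·R2: [0, 0, 4/3, 34/27, 281/27]
R6 ← R6 − (58/27)·R2: [0, 0, -25/3, -280/27, 181/27]
R4 ← R4 − (1/14)·R3: [0, 0, 0, -4/7, 58/7]
R5 ← R5 + (2/7)·R3: [0, 0, 0, 2/7, 69/7]
R6 ← R6 − (25/14)·R3: [0, 0, 0, -30/7, 71/7]
R5 ← R5 + (1/2)·R4: [0, 0, 0, 0, 14]
R6 ← R6 − (15/2)·R4: [0, 0, 0, 0, -52]
R6 ← R6 + (26/7)·R5: [0, 0, 0, 0, 0]
The echelon form has 5 nonzero rows; the last pivot sits in the augmented column, so rank(M) = 4 but rank([M|b]) = 5.
Since the ranks differ, the system is inconsistent.

no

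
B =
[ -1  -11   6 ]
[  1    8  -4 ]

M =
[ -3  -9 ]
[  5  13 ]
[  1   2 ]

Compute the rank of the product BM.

First compute BM:
[[-46, -122],
 [ 33,  87]]
Now row reduce the product.
R2 ← R2 + (33/46)·R1: [0, -12/23]
2 nonzero rows, so rank(BM) = 2.

2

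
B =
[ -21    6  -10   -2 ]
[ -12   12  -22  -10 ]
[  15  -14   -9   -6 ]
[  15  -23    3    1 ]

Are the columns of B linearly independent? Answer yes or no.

yes

Row reduce B to echelon form.
R2 ← R2 − (4/7)·R1: [0, 60/7, -114/7, -62/7]
R3 ← R3 + (5/7)·R1: [0, -68/7, -113/7, -52/7]
R4 ← R4 + (5/7)·R1: [0, -131/7, -29/7, -3/7]
R3 ← R3 + (17/15)·R2: [0, 0, -173/5, -262/15]
R4 ← R4 + (131/60)·R2: [0, 0, -397/10, -593/30]
R4 ← R4 − (397/346)·R3: [0, 0, 0, 95/346]
4 pivots among 4 columns.
Every column is a pivot column, so the columns are linearly independent.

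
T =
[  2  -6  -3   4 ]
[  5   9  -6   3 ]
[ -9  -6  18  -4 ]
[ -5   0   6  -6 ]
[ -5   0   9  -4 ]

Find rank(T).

Row reduce to echelon form.
R2 ← R2 − (5/2)·R1: [0, 24, 3/2, -7]
R3 ← R3 + (9/2)·R1: [0, -33, 9/2, 14]
R4 ← R4 + (5/2)·R1: [0, -15, -3/2, 4]
R5 ← R5 + (5/2)·R1: [0, -15, 3/2, 6]
R3 ← R3 + (11/8)·R2: [0, 0, 105/16, 35/8]
R4 ← R4 + (5/8)·R2: [0, 0, -9/16, -3/8]
R5 ← R5 + (5/8)·R2: [0, 0, 39/16, 13/8]
R4 ← R4 + (3/35)·R3: [0, 0, 0, 0]
R5 ← R5 − (13/35)·R3: [0, 0, 0, 0]
Echelon form has 3 nonzero rows, so rank(T) = 3.

3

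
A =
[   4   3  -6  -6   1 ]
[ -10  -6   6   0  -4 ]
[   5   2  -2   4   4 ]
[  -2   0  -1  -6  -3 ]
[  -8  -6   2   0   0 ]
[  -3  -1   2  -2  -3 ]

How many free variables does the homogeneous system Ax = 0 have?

2

Row reduce to echelon form.
R2 ← R2 + (5/2)·R1: [0, 3/2, -9, -15, -3/2]
R3 ← R3 − (5/4)·R1: [0, -7/4, 11/2, 23/2, 11/4]
R4 ← R4 + (1/2)·R1: [0, 3/2, -4, -9, -5/2]
R5 ← R5 + (2)·R1: [0, 0, -10, -12, 2]
R6 ← R6 + (3/4)·R1: [0, 5/4, -5/2, -13/2, -9/4]
R3 ← R3 + (7/6)·R2: [0, 0, -5, -6, 1]
R4 ← R4 − R2: [0, 0, 5, 6, -1]
R6 ← R6 − (5/6)·R2: [0, 0, 5, 6, -1]
R4 ← R4 + R3: [0, 0, 0, 0, 0]
R5 ← R5 − (2)·R3: [0, 0, 0, 0, 0]
R6 ← R6 + R3: [0, 0, 0, 0, 0]
3 nonzero rows, so rank(A) = 3.
A has 5 columns; by rank–nullity, nullity = 5 − 3 = 2.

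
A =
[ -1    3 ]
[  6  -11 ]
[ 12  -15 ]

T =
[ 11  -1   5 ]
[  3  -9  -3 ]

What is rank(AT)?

First compute AT:
[[ -2, -26, -14],
 [ 33,  93,  63],
 [ 87, 123, 105]]
Now row reduce the product.
R2 ← R2 + (33/2)·R1: [0, -336, -168]
R3 ← R3 + (87/2)·R1: [0, -1008, -504]
R3 ← R3 − (3)·R2: [0, 0, 0]
2 nonzero rows, so rank(AT) = 2.

2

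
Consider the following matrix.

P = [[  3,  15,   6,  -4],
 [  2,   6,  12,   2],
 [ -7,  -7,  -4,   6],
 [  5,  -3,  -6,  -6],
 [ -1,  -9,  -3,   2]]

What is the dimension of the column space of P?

3

Row reduce to echelon form.
R2 ← R2 − (2/3)·R1: [0, -4, 8, 14/3]
R3 ← R3 + (7/3)·R1: [0, 28, 10, -10/3]
R4 ← R4 − (5/3)·R1: [0, -28, -16, 2/3]
R5 ← R5 + (1/3)·R1: [0, -4, -1, 2/3]
R3 ← R3 + (7)·R2: [0, 0, 66, 88/3]
R4 ← R4 − (7)·R2: [0, 0, -72, -32]
R5 ← R5 − R2: [0, 0, -9, -4]
R4 ← R4 + (12/11)·R3: [0, 0, 0, 0]
R5 ← R5 + (3/22)·R3: [0, 0, 0, 0]
Echelon form has 3 nonzero rows, so rank(P) = 3.
The column space has dimension equal to the rank: 3.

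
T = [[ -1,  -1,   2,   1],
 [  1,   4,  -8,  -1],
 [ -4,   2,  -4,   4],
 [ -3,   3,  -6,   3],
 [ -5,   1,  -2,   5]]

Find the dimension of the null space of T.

2

Row reduce to echelon form.
R2 ← R2 + R1: [0, 3, -6, 0]
R3 ← R3 − (4)·R1: [0, 6, -12, 0]
R4 ← R4 − (3)·R1: [0, 6, -12, 0]
R5 ← R5 − (5)·R1: [0, 6, -12, 0]
R3 ← R3 − (2)·R2: [0, 0, 0, 0]
R4 ← R4 − (2)·R2: [0, 0, 0, 0]
R5 ← R5 − (2)·R2: [0, 0, 0, 0]
2 nonzero rows, so rank(T) = 2.
T has 4 columns; by rank–nullity, nullity = 4 − 2 = 2.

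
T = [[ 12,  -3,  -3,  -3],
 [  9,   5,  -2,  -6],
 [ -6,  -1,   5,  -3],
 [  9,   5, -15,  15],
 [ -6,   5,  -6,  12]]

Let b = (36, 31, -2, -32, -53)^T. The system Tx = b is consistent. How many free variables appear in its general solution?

1

Row reduce the augmented matrix [T | b].
R2 ← R2 − (3/4)·R1: [0, 29/4, 1/4, -15/4, 4]
R3 ← R3 + (1/2)·R1: [0, -5/2, 7/2, -9/2, 16]
R4 ← R4 − (3/4)·R1: [0, 29/4, -51/4, 69/4, -59]
R5 ← R5 + (1/2)·R1: [0, 7/2, -15/2, 21/2, -35]
R3 ← R3 + (10/29)·R2: [0, 0, 104/29, -168/29, 504/29]
R4 ← R4 − R2: [0, 0, -13, 21, -63]
R5 ← R5 − (14/29)·R2: [0, 0, -221/29, 357/29, -1071/29]
R4 ← R4 + (29/8)·R3: [0, 0, 0, 0, 0]
R5 ← R5 + (17/8)·R3: [0, 0, 0, 0, 0]
The echelon form has 3 nonzero rows, and every pivot lies in the first 4 columns, so rank(T) = rank([T|b]) = 3.
The system is consistent.
Free variables = (unknowns) − (rank) = 4 − 3 = 1.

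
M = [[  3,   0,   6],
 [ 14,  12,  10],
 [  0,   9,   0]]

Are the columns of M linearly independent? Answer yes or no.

yes

Row reduce M to echelon form.
R2 ← R2 − (14/3)·R1: [0, 12, -18]
R3 ← R3 − (3/4)·R2: [0, 0, 27/2]
3 pivots among 3 columns.
Every column is a pivot column, so the columns are linearly independent.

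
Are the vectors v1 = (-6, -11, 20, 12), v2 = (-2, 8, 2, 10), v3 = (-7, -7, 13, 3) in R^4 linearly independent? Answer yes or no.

yes

Form the matrix with these vectors as rows and row reduce.
R2 ← R2 − (1/3)·R1: [0, 35/3, -14/3, 6]
R3 ← R3 − (7/6)·R1: [0, 35/6, -31/3, -11]
R3 ← R3 − (1/2)·R2: [0, 0, -8, -14]
3 nonzero rows, so the 3 vectors span a space of dimension 3.
Since 3 = 3, the vectors are linearly independent.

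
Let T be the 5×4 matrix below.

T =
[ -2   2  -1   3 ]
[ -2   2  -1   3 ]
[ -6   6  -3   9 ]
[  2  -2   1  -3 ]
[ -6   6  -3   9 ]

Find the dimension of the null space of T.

Row reduce to echelon form.
R2 ← R2 − R1: [0, 0, 0, 0]
R3 ← R3 − (3)·R1: [0, 0, 0, 0]
R4 ← R4 + R1: [0, 0, 0, 0]
R5 ← R5 − (3)·R1: [0, 0, 0, 0]
1 nonzero row, so rank(T) = 1.
T has 4 columns; by rank–nullity, nullity = 4 − 1 = 3.

3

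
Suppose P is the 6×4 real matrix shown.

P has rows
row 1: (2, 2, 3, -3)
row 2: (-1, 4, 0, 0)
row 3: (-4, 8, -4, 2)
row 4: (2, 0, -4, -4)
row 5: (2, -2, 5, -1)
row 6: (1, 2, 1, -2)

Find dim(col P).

3

Row reduce to echelon form.
R2 ← R2 + (1/2)·R1: [0, 5, 3/2, -3/2]
R3 ← R3 + (2)·R1: [0, 12, 2, -4]
R4 ← R4 − R1: [0, -2, -7, -1]
R5 ← R5 − R1: [0, -4, 2, 2]
R6 ← R6 − (1/2)·R1: [0, 1, -1/2, -1/2]
R3 ← R3 − (12/5)·R2: [0, 0, -8/5, -2/5]
R4 ← R4 + (2/5)·R2: [0, 0, -32/5, -8/5]
R5 ← R5 + (4/5)·R2: [0, 0, 16/5, 4/5]
R6 ← R6 − (1/5)·R2: [0, 0, -4/5, -1/5]
R4 ← R4 − (4)·R3: [0, 0, 0, 0]
R5 ← R5 + (2)·R3: [0, 0, 0, 0]
R6 ← R6 − (1/2)·R3: [0, 0, 0, 0]
Echelon form has 3 nonzero rows, so rank(P) = 3.
The column space has dimension equal to the rank: 3.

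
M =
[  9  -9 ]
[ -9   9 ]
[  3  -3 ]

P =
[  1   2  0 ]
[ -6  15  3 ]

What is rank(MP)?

1

First compute MP:
[[ 63, -117, -27],
 [-63, 117,  27],
 [ 21, -39,  -9]]
Now row reduce the product.
R2 ← R2 + R1: [0, 0, 0]
R3 ← R3 − (1/3)·R1: [0, 0, 0]
1 nonzero row, so rank(MP) = 1.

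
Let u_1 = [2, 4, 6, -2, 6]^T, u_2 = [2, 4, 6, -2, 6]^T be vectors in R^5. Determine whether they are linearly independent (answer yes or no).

no

Form the matrix with these vectors as rows and row reduce.
R2 ← R2 − R1: [0, 0, 0, 0, 0]
1 nonzero row, so the 2 vectors span a space of dimension 1.
Since 1 < 2, the vectors are linearly dependent.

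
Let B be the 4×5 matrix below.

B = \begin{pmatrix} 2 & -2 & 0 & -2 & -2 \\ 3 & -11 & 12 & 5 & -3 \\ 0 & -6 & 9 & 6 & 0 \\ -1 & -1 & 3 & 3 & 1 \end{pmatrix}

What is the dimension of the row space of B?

Row reduce to echelon form.
R2 ← R2 − (3/2)·R1: [0, -8, 12, 8, 0]
R4 ← R4 + (1/2)·R1: [0, -2, 3, 2, 0]
R3 ← R3 − (3/4)·R2: [0, 0, 0, 0, 0]
R4 ← R4 − (1/4)·R2: [0, 0, 0, 0, 0]
Echelon form has 2 nonzero rows, so rank(B) = 2.
The row space has dimension equal to the rank: 2.

2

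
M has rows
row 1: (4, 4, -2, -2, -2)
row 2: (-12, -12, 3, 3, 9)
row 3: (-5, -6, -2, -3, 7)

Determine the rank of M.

3

Row reduce to echelon form.
R2 ← R2 + (3)·R1: [0, 0, -3, -3, 3]
R3 ← R3 + (5/4)·R1: [0, -1, -9/2, -11/2, 9/2]
Swap R2 ↔ R3
Echelon form has 3 nonzero rows, so rank(M) = 3.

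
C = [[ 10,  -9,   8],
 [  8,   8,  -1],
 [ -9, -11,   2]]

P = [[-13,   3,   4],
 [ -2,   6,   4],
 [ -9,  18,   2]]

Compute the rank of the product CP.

3

First compute CP:
[[-184, 120,  20],
 [-111,  54,  62],
 [121, -57, -76]]
Now row reduce the product.
R2 ← R2 − (111/184)·R1: [0, -423/23, 2297/46]
R3 ← R3 + (121/184)·R1: [0, 504/23, -2891/46]
R3 ← R3 + (56/47)·R2: [0, 0, -315/94]
3 nonzero rows, so rank(CP) = 3.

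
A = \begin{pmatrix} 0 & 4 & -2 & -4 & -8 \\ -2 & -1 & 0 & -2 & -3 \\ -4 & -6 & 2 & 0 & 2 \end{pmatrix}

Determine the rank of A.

Row reduce to echelon form.
Swap R1 ↔ R2
R3 ← R3 − (2)·R1: [0, -4, 2, 4, 8]
R3 ← R3 + R2: [0, 0, 0, 0, 0]
Echelon form has 2 nonzero rows, so rank(A) = 2.

2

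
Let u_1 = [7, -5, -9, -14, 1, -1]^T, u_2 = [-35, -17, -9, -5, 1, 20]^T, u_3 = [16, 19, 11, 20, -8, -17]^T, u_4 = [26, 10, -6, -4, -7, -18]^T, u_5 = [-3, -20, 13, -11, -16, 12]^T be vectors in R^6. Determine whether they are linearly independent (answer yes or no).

Form the matrix with these vectors as rows and row reduce.
R2 ← R2 + (5)·R1: [0, -42, -54, -75, 6, 15]
R3 ← R3 − (16/7)·R1: [0, 213/7, 221/7, 52, -72/7, -103/7]
R4 ← R4 − (26/7)·R1: [0, 200/7, 192/7, 48, -75/7, -100/7]
R5 ← R5 + (3/7)·R1: [0, -155/7, 64/7, -17, -109/7, 81/7]
R3 ← R3 + (71/98)·R2: [0, 0, -370/49, -229/98, -291/49, -377/98]
R4 ← R4 + (100/147)·R2: [0, 0, -456/49, -148/49, -325/49, -200/49]
R5 ← R5 − (155/294)·R2: [0, 0, 1843/49, 2209/98, -918/49, 359/98]
R4 ← R4 − (228/185)·R3: [0, 0, 0, -26/185, 127/185, 122/185]
R5 ← R5 + (1843/370)·R3: [0, 0, 0, 8067/740, -17877/370, -11469/740]
R5 ← R5 + (8067/104)·R4: [0, 0, 0, 0, 513/104, 927/26]
5 nonzero rows, so the 5 vectors span a space of dimension 5.
Since 5 = 5, the vectors are linearly independent.

yes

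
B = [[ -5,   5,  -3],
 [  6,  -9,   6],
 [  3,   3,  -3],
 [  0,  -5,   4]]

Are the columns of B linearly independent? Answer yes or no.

Row reduce B to echelon form.
R2 ← R2 + (6/5)·R1: [0, -3, 12/5]
R3 ← R3 + (3/5)·R1: [0, 6, -24/5]
R3 ← R3 + (2)·R2: [0, 0, 0]
R4 ← R4 − (5/3)·R2: [0, 0, 0]
2 pivots among 3 columns.
Only 2 < 3 pivot columns, so the columns are linearly dependent.

no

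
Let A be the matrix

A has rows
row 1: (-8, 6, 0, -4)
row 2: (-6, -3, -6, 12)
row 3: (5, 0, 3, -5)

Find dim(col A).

2

Row reduce to echelon form.
R2 ← R2 − (3/4)·R1: [0, -15/2, -6, 15]
R3 ← R3 + (5/8)·R1: [0, 15/4, 3, -15/2]
R3 ← R3 + (1/2)·R2: [0, 0, 0, 0]
Echelon form has 2 nonzero rows, so rank(A) = 2.
The column space has dimension equal to the rank: 2.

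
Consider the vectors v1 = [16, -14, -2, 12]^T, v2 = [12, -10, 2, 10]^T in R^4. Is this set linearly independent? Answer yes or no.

yes

Form the matrix with these vectors as rows and row reduce.
R2 ← R2 − (3/4)·R1: [0, 1/2, 7/2, 1]
2 nonzero rows, so the 2 vectors span a space of dimension 2.
Since 2 = 2, the vectors are linearly independent.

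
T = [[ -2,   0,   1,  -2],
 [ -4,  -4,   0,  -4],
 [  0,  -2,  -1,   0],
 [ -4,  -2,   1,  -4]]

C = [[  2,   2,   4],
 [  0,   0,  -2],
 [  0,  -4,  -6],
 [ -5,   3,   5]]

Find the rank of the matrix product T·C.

First compute TC:
[[  6, -14, -24],
 [ 12, -20, -28],
 [  0,   4,  10],
 [ 12, -24, -38]]
Now row reduce the product.
R2 ← R2 − (2)·R1: [0, 8, 20]
R4 ← R4 − (2)·R1: [0, 4, 10]
R3 ← R3 − (1/2)·R2: [0, 0, 0]
R4 ← R4 − (1/2)·R2: [0, 0, 0]
2 nonzero rows, so rank(TC) = 2.

2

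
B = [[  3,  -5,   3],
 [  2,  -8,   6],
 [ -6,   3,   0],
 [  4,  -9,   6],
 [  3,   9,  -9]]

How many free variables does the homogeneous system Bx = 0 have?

1

Row reduce to echelon form.
R2 ← R2 − (2/3)·R1: [0, -14/3, 4]
R3 ← R3 + (2)·R1: [0, -7, 6]
R4 ← R4 − (4/3)·R1: [0, -7/3, 2]
R5 ← R5 − R1: [0, 14, -12]
R3 ← R3 − (3/2)·R2: [0, 0, 0]
R4 ← R4 − (1/2)·R2: [0, 0, 0]
R5 ← R5 + (3)·R2: [0, 0, 0]
2 nonzero rows, so rank(B) = 2.
B has 3 columns; by rank–nullity, nullity = 3 − 2 = 1.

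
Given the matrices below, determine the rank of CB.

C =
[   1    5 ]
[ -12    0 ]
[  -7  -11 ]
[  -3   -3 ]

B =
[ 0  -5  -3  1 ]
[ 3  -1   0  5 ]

2

First compute CB:
[[ 15, -10,  -3,  26],
 [  0,  60,  36, -12],
 [-33,  46,  21, -62],
 [ -9,  18,   9, -18]]
Now row reduce the product.
R3 ← R3 + (11/5)·R1: [0, 24, 72/5, -24/5]
R4 ← R4 + (3/5)·R1: [0, 12, 36/5, -12/5]
R3 ← R3 − (2/5)·R2: [0, 0, 0, 0]
R4 ← R4 − (1/5)·R2: [0, 0, 0, 0]
2 nonzero rows, so rank(CB) = 2.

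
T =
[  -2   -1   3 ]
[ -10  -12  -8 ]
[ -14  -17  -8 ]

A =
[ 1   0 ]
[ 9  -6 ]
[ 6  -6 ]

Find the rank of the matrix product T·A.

First compute TA:
[[  7, -12],
 [-166, 120],
 [-215, 150]]
Now row reduce the product.
R2 ← R2 + (166/7)·R1: [0, -1152/7]
R3 ← R3 + (215/7)·R1: [0, -1530/7]
R3 ← R3 − (85/64)·R2: [0, 0]
2 nonzero rows, so rank(TA) = 2.

2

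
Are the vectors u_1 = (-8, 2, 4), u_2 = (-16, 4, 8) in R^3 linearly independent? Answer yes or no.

no

Form the matrix with these vectors as rows and row reduce.
R2 ← R2 − (2)·R1: [0, 0, 0]
1 nonzero row, so the 2 vectors span a space of dimension 1.
Since 1 < 2, the vectors are linearly dependent.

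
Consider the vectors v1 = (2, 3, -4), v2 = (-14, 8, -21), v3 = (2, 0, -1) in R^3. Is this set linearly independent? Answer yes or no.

Form the matrix with these vectors as rows and row reduce.
R2 ← R2 + (7)·R1: [0, 29, -49]
R3 ← R3 − R1: [0, -3, 3]
R3 ← R3 + (3/29)·R2: [0, 0, -60/29]
3 nonzero rows, so the 3 vectors span a space of dimension 3.
Since 3 = 3, the vectors are linearly independent.

yes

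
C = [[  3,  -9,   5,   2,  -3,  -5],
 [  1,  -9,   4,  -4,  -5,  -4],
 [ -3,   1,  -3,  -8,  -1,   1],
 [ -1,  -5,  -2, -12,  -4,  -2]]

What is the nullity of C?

Row reduce to echelon form.
R2 ← R2 − (1/3)·R1: [0, -6, 7/3, -14/3, -4, -7/3]
R3 ← R3 + R1: [0, -8, 2, -6, -4, -4]
R4 ← R4 + (1/3)·R1: [0, -8, -1/3, -34/3, -5, -11/3]
R3 ← R3 − (4/3)·R2: [0, 0, -10/9, 2/9, 4/3, -8/9]
R4 ← R4 − (4/3)·R2: [0, 0, -31/9, -46/9, 1/3, -5/9]
R4 ← R4 − (31/10)·R3: [0, 0, 0, -29/5, -19/5, 11/5]
4 nonzero rows, so rank(C) = 4.
C has 6 columns; by rank–nullity, nullity = 6 − 4 = 2.

2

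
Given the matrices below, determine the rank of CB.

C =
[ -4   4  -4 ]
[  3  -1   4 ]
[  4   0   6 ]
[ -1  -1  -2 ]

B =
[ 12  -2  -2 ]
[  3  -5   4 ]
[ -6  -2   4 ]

First compute CB:
[[-12,  -4,   8],
 [  9,  -9,   6],
 [ 12, -20,  16],
 [ -3,  11, -10]]
Now row reduce the product.
R2 ← R2 + (3/4)·R1: [0, -12, 12]
R3 ← R3 + R1: [0, -24, 24]
R4 ← R4 − (1/4)·R1: [0, 12, -12]
R3 ← R3 − (2)·R2: [0, 0, 0]
R4 ← R4 + R2: [0, 0, 0]
2 nonzero rows, so rank(CB) = 2.

2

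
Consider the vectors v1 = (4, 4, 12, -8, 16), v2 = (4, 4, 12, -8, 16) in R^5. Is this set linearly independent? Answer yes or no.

no

Form the matrix with these vectors as rows and row reduce.
R2 ← R2 − R1: [0, 0, 0, 0, 0]
1 nonzero row, so the 2 vectors span a space of dimension 1.
Since 1 < 2, the vectors are linearly dependent.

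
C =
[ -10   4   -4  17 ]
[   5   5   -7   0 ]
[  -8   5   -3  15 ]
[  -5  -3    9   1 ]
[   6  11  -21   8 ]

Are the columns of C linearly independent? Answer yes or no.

Row reduce C to echelon form.
R2 ← R2 + (1/2)·R1: [0, 7, -9, 17/2]
R3 ← R3 − (4/5)·R1: [0, 9/5, 1/5, 7/5]
R4 ← R4 − (1/2)·R1: [0, -5, 11, -15/2]
R5 ← R5 + (3/5)·R1: [0, 67/5, -117/5, 91/5]
R3 ← R3 − (9/35)·R2: [0, 0, 88/35, -11/14]
R4 ← R4 + (5/7)·R2: [0, 0, 32/7, -10/7]
R5 ← R5 − (67/35)·R2: [0, 0, -216/35, 27/14]
R4 ← R4 − (20/11)·R3: [0, 0, 0, 0]
R5 ← R5 + (27/11)·R3: [0, 0, 0, 0]
3 pivots among 4 columns.
Only 3 < 4 pivot columns, so the columns are linearly dependent.

no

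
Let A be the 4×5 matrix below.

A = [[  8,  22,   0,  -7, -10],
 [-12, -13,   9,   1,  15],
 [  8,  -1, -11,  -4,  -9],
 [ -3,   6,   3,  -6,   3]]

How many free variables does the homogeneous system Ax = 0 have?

Row reduce to echelon form.
R2 ← R2 + (3/2)·R1: [0, 20, 9, -19/2, 0]
R3 ← R3 − R1: [0, -23, -11, 3, 1]
R4 ← R4 + (3/8)·R1: [0, 57/4, 3, -69/8, -3/4]
R3 ← R3 + (23/20)·R2: [0, 0, -13/20, -317/40, 1]
R4 ← R4 − (57/80)·R2: [0, 0, -273/80, -297/160, -3/4]
R4 ← R4 − (21/4)·R3: [0, 0, 0, 159/4, -6]
4 nonzero rows, so rank(A) = 4.
A has 5 columns; by rank–nullity, nullity = 5 − 4 = 1.

1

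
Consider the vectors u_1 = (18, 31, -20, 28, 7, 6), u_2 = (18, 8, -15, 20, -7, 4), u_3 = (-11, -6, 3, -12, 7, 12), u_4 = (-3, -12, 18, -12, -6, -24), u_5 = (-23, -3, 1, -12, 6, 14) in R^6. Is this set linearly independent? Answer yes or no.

Form the matrix with these vectors as rows and row reduce.
R2 ← R2 − R1: [0, -23, 5, -8, -14, -2]
R3 ← R3 + (11/18)·R1: [0, 233/18, -83/9, 46/9, 203/18, 47/3]
R4 ← R4 + (1/6)·R1: [0, -41/6, 44/3, -22/3, -29/6, -23]
R5 ← R5 + (23/18)·R1: [0, 659/18, -221/9, 214/9, 269/18, 65/3]
R3 ← R3 + (233/414)·R2: [0, 0, -2653/414, 14/23, 469/138, 3010/207]
R4 ← R4 − (41/138)·R2: [0, 0, 1819/138, -114/23, -31/46, -1546/69]
R5 ← R5 + (659/414)·R2: [0, 0, -6871/414, 254/23, -1013/138, 3826/207]
R4 ← R4 + (5457/2653)·R3: [0, 0, 0, -1404/379, 2394/379, 2844/379]
R5 ← R5 − (6871/2653)·R3: [0, 0, 0, 3588/379, -6118/379, -7268/379]
R5 ← R5 + (23/9)·R4: [0, 0, 0, 0, 0, 0]
4 nonzero rows, so the 5 vectors span a space of dimension 4.
Since 4 < 5, the vectors are linearly dependent.

no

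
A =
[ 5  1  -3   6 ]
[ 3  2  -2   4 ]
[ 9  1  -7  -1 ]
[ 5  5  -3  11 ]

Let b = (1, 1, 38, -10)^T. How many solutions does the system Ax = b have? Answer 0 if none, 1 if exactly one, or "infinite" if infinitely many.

infinite

Row reduce the augmented matrix [A | b].
R2 ← R2 − (3/5)·R1: [0, 7/5, -1/5, 2/5, 2/5]
R3 ← R3 − (9/5)·R1: [0, -4/5, -8/5, -59/5, 181/5]
R4 ← R4 − R1: [0, 4, 0, 5, -11]
R3 ← R3 + (4/7)·R2: [0, 0, -12/7, -81/7, 255/7]
R4 ← R4 − (20/7)·R2: [0, 0, 4/7, 27/7, -85/7]
R4 ← R4 + (1/3)·R3: [0, 0, 0, 0, 0]
The echelon form has 3 nonzero rows, and every pivot lies in the first 4 columns, so rank(A) = rank([A|b]) = 3.
The system is consistent.
rank = 3 < 4 unknowns, so there are infinitely many solutions.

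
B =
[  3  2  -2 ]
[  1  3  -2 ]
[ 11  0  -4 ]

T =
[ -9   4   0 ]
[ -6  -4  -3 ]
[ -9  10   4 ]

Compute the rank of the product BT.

3

First compute BT:
[[-21, -16, -14],
 [ -9, -28, -17],
 [-63,   4, -16]]
Now row reduce the product.
R2 ← R2 − (3/7)·R1: [0, -148/7, -11]
R3 ← R3 − (3)·R1: [0, 52, 26]
R3 ← R3 + (91/37)·R2: [0, 0, -39/37]
3 nonzero rows, so rank(BT) = 3.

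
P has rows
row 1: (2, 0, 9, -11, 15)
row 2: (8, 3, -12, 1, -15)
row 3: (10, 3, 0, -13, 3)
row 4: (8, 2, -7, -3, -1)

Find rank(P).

Row reduce to echelon form.
R2 ← R2 − (4)·R1: [0, 3, -48, 45, -75]
R3 ← R3 − (5)·R1: [0, 3, -45, 42, -72]
R4 ← R4 − (4)·R1: [0, 2, -43, 41, -61]
R3 ← R3 − R2: [0, 0, 3, -3, 3]
R4 ← R4 − (2/3)·R2: [0, 0, -11, 11, -11]
R4 ← R4 + (11/3)·R3: [0, 0, 0, 0, 0]
Echelon form has 3 nonzero rows, so rank(P) = 3.

3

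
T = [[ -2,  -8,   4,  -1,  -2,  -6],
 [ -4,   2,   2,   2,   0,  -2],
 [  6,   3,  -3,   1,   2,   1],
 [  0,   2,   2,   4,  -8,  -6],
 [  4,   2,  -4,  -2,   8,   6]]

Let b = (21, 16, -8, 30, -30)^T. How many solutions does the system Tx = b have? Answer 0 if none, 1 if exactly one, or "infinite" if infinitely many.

Row reduce the augmented matrix [T | b].
R2 ← R2 − (2)·R1: [0, 18, -6, 4, 4, 10, -26]
R3 ← R3 + (3)·R1: [0, -21, 9, -2, -4, -17, 55]
R5 ← R5 + (2)·R1: [0, -14, 4, -4, 4, -6, 12]
R3 ← R3 + (7/6)·R2: [0, 0, 2, 8/3, 2/3, -16/3, 74/3]
R4 ← R4 − (1/9)·R2: [0, 0, 8/3, 32/9, -76/9, -64/9, 296/9]
R5 ← R5 + (7/9)·R2: [0, 0, -2/3, -8/9, 64/9, 16/9, -74/9]
R4 ← R4 − (4/3)·R3: [0, 0, 0, 0, -28/3, 0, 0]
R5 ← R5 + (1/3)·R3: [0, 0, 0, 0, 22/3, 0, 0]
R5 ← R5 + (11/14)·R4: [0, 0, 0, 0, 0, 0, 0]
The echelon form has 4 nonzero rows, and every pivot lies in the first 6 columns, so rank(T) = rank([T|b]) = 4.
The system is consistent.
rank = 4 < 6 unknowns, so there are infinitely many solutions.

infinite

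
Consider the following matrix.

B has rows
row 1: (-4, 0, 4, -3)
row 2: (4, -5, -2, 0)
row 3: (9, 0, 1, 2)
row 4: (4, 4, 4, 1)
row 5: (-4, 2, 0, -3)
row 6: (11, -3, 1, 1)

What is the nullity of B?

Row reduce to echelon form.
R2 ← R2 + R1: [0, -5, 2, -3]
R3 ← R3 + (9/4)·R1: [0, 0, 10, -19/4]
R4 ← R4 + R1: [0, 4, 8, -2]
R5 ← R5 − R1: [0, 2, -4, 0]
R6 ← R6 + (11/4)·R1: [0, -3, 12, -29/4]
R4 ← R4 + (4/5)·R2: [0, 0, 48/5, -22/5]
R5 ← R5 + (2/5)·R2: [0, 0, -16/5, -6/5]
R6 ← R6 − (3/5)·R2: [0, 0, 54/5, -109/20]
R4 ← R4 − (24/25)·R3: [0, 0, 0, 4/25]
R5 ← R5 + (8/25)·R3: [0, 0, 0, -68/25]
R6 ← R6 − (27/25)·R3: [0, 0, 0, -8/25]
R5 ← R5 + (17)·R4: [0, 0, 0, 0]
R6 ← R6 + (2)·R4: [0, 0, 0, 0]
4 nonzero rows, so rank(B) = 4.
B has 4 columns; by rank–nullity, nullity = 4 − 4 = 0.

0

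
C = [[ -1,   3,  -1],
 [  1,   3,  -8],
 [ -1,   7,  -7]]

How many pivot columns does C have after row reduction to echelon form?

Row reduce to echelon form.
R2 ← R2 + R1: [0, 6, -9]
R3 ← R3 − R1: [0, 4, -6]
R3 ← R3 − (2/3)·R2: [0, 0, 0]
Echelon form has 2 nonzero rows, so rank(C) = 2.
Each nonzero row contributes one pivot column: 2 pivot columns.

2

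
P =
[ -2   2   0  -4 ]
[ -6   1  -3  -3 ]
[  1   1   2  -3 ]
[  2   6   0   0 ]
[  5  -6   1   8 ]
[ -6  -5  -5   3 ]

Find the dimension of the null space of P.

Row reduce to echelon form.
R2 ← R2 − (3)·R1: [0, -5, -3, 9]
R3 ← R3 + (1/2)·R1: [0, 2, 2, -5]
R4 ← R4 + R1: [0, 8, 0, -4]
R5 ← R5 + (5/2)·R1: [0, -1, 1, -2]
R6 ← R6 − (3)·R1: [0, -11, -5, 15]
R3 ← R3 + (2/5)·R2: [0, 0, 4/5, -7/5]
R4 ← R4 + (8/5)·R2: [0, 0, -24/5, 52/5]
R5 ← R5 − (1/5)·R2: [0, 0, 8/5, -19/5]
R6 ← R6 − (11/5)·R2: [0, 0, 8/5, -24/5]
R4 ← R4 + (6)·R3: [0, 0, 0, 2]
R5 ← R5 − (2)·R3: [0, 0, 0, -1]
R6 ← R6 − (2)·R3: [0, 0, 0, -2]
R5 ← R5 + (1/2)·R4: [0, 0, 0, 0]
R6 ← R6 + R4: [0, 0, 0, 0]
4 nonzero rows, so rank(P) = 4.
P has 4 columns; by rank–nullity, nullity = 4 − 4 = 0.

0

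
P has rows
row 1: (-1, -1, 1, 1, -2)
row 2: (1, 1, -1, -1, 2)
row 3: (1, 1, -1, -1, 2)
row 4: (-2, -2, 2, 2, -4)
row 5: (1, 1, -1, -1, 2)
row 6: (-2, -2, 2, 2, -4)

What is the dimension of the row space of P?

Row reduce to echelon form.
R2 ← R2 + R1: [0, 0, 0, 0, 0]
R3 ← R3 + R1: [0, 0, 0, 0, 0]
R4 ← R4 − (2)·R1: [0, 0, 0, 0, 0]
R5 ← R5 + R1: [0, 0, 0, 0, 0]
R6 ← R6 − (2)·R1: [0, 0, 0, 0, 0]
Echelon form has 1 nonzero row, so rank(P) = 1.
The row space has dimension equal to the rank: 1.

1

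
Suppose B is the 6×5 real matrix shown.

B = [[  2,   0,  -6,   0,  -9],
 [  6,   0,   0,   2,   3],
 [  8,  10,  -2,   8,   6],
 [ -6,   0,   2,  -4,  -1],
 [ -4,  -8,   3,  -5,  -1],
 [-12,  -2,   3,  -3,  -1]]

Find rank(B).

Row reduce to echelon form.
R2 ← R2 − (3)·R1: [0, 0, 18, 2, 30]
R3 ← R3 − (4)·R1: [0, 10, 22, 8, 42]
R4 ← R4 + (3)·R1: [0, 0, -16, -4, -28]
R5 ← R5 + (2)·R1: [0, -8, -9, -5, -19]
R6 ← R6 + (6)·R1: [0, -2, -33, -3, -55]
Swap R2 ↔ R3
R5 ← R5 + (4/5)·R2: [0, 0, 43/5, 7/5, 73/5]
R6 ← R6 + (1/5)·R2: [0, 0, -143/5, -7/5, -233/5]
R4 ← R4 + (8/9)·R3: [0, 0, 0, -20/9, -4/3]
R5 ← R5 − (43/90)·R3: [0, 0, 0, 4/9, 4/15]
R6 ← R6 + (143/90)·R3: [0, 0, 0, 16/9, 16/15]
R5 ← R5 + (1/5)·R4: [0, 0, 0, 0, 0]
R6 ← R6 + (4/5)·R4: [0, 0, 0, 0, 0]
Echelon form has 4 nonzero rows, so rank(B) = 4.

4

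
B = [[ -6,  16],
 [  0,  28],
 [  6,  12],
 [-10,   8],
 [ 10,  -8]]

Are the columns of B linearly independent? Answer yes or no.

yes

Row reduce B to echelon form.
R3 ← R3 + R1: [0, 28]
R4 ← R4 − (5/3)·R1: [0, -56/3]
R5 ← R5 + (5/3)·R1: [0, 56/3]
R3 ← R3 − R2: [0, 0]
R4 ← R4 + (2/3)·R2: [0, 0]
R5 ← R5 − (2/3)·R2: [0, 0]
2 pivots among 2 columns.
Every column is a pivot column, so the columns are linearly independent.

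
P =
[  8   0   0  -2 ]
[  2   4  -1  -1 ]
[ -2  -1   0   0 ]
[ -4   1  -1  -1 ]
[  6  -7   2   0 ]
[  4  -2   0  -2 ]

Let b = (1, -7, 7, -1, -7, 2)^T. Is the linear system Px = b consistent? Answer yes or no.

Row reduce the augmented matrix [P | b].
R2 ← R2 − (1/4)·R1: [0, 4, -1, -1/2, -29/4]
R3 ← R3 + (1/4)·R1: [0, -1, 0, -1/2, 29/4]
R4 ← R4 + (1/2)·R1: [0, 1, -1, -2, -1/2]
R5 ← R5 − (3/4)·R1: [0, -7, 2, 3/2, -31/4]
R6 ← R6 − (1/2)·R1: [0, -2, 0, -1, 3/2]
R3 ← R3 + (1/4)·R2: [0, 0, -1/4, -5/8, 87/16]
R4 ← R4 − (1/4)·R2: [0, 0, -3/4, -15/8, 21/16]
R5 ← R5 + (7/4)·R2: [0, 0, 1/4, 5/8, -327/16]
R6 ← R6 + (1/2)·R2: [0, 0, -1/2, -5/4, -17/8]
R4 ← R4 − (3)·R3: [0, 0, 0, 0, -15]
R5 ← R5 + R3: [0, 0, 0, 0, -15]
R6 ← R6 − (2)·R3: [0, 0, 0, 0, -13]
R5 ← R5 − R4: [0, 0, 0, 0, 0]
R6 ← R6 − (13/15)·R4: [0, 0, 0, 0, 0]
The echelon form has 4 nonzero rows; the last pivot sits in the augmented column, so rank(P) = 3 but rank([P|b]) = 4.
Since the ranks differ, the system is inconsistent.

no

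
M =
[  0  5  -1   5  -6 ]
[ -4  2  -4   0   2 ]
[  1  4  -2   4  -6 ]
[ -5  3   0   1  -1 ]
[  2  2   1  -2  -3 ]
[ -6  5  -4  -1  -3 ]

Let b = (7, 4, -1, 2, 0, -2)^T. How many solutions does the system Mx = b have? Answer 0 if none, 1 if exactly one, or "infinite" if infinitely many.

0

Row reduce the augmented matrix [M | b].
Swap R1 ↔ R2
R3 ← R3 + (1/4)·R1: [0, 9/2, -3, 4, -11/2, 0]
R4 ← R4 − (5/4)·R1: [0, 1/2, 5, 1, -7/2, -3]
R5 ← R5 + (1/2)·R1: [0, 3, -1, -2, -2, 2]
R6 ← R6 − (3/2)·R1: [0, 2, 2, -1, -6, -8]
R3 ← R3 − (9/10)·R2: [0, 0, -21/10, -1/2, -1/10, -63/10]
R4 ← R4 − (1/10)·R2: [0, 0, 51/10, 1/2, -29/10, -37/10]
R5 ← R5 − (3/5)·R2: [0, 0, -2/5, -5, 8/5, -11/5]
R6 ← R6 − (2/5)·R2: [0, 0, 12/5, -3, -18/5, -54/5]
R4 ← R4 + (17/7)·R3: [0, 0, 0, -5/7, -22/7, -19]
R5 ← R5 − (4/21)·R3: [0, 0, 0, -103/21, 34/21, -1]
R6 ← R6 + (8/7)·R3: [0, 0, 0, -25/7, -26/7, -18]
R5 ← R5 − (103/15)·R4: [0, 0, 0, 0, 116/5, 1942/15]
R6 ← R6 − (5)·R4: [0, 0, 0, 0, 12, 77]
R6 ← R6 − (15/29)·R5: [0, 0, 0, 0, 0, 291/29]
The echelon form has 6 nonzero rows; the last pivot sits in the augmented column, so rank(M) = 5 but rank([M|b]) = 6.
Since the ranks differ, the system is inconsistent.
It has no solutions.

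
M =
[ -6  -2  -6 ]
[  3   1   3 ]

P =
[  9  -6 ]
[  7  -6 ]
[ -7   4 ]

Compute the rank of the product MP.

First compute MP:
[[-26,  24],
 [ 13, -12]]
Now row reduce the product.
R2 ← R2 + (1/2)·R1: [0, 0]
1 nonzero row, so rank(MP) = 1.

1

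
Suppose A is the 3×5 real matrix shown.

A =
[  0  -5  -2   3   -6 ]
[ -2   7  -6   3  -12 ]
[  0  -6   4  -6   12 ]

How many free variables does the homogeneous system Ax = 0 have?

2

Row reduce to echelon form.
Swap R1 ↔ R2
R3 ← R3 − (6/5)·R2: [0, 0, 32/5, -48/5, 96/5]
3 nonzero rows, so rank(A) = 3.
A has 5 columns; by rank–nullity, nullity = 5 − 3 = 2.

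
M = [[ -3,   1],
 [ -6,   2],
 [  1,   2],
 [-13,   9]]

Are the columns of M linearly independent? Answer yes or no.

Row reduce M to echelon form.
R2 ← R2 − (2)·R1: [0, 0]
R3 ← R3 + (1/3)·R1: [0, 7/3]
R4 ← R4 − (13/3)·R1: [0, 14/3]
Swap R2 ↔ R3
R4 ← R4 − (2)·R2: [0, 0]
2 pivots among 2 columns.
Every column is a pivot column, so the columns are linearly independent.

yes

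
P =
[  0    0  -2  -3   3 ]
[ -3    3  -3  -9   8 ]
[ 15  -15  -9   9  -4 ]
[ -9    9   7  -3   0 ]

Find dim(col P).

2

Row reduce to echelon form.
Swap R1 ↔ R2
R3 ← R3 + (5)·R1: [0, 0, -24, -36, 36]
R4 ← R4 − (3)·R1: [0, 0, 16, 24, -24]
R3 ← R3 − (12)·R2: [0, 0, 0, 0, 0]
R4 ← R4 + (8)·R2: [0, 0, 0, 0, 0]
Echelon form has 2 nonzero rows, so rank(P) = 2.
The column space has dimension equal to the rank: 2.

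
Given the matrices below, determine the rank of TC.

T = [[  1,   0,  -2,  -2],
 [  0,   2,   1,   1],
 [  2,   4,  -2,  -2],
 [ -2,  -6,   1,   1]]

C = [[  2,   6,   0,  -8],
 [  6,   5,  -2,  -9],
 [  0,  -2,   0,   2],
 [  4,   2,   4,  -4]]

2

First compute TC:
[[ -6,   6,  -8,  -4],
 [ 16,  10,   0, -20],
 [ 20,  32, -16, -48],
 [-36, -42,  16,  68]]
Now row reduce the product.
R2 ← R2 + (8/3)·R1: [0, 26, -64/3, -92/3]
R3 ← R3 + (10/3)·R1: [0, 52, -128/3, -184/3]
R4 ← R4 − (6)·R1: [0, -78, 64, 92]
R3 ← R3 − (2)·R2: [0, 0, 0, 0]
R4 ← R4 + (3)·R2: [0, 0, 0, 0]
2 nonzero rows, so rank(TC) = 2.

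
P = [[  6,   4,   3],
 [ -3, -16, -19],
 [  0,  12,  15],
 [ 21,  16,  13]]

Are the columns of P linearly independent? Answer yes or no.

no

Row reduce P to echelon form.
R2 ← R2 + (1/2)·R1: [0, -14, -35/2]
R4 ← R4 − (7/2)·R1: [0, 2, 5/2]
R3 ← R3 + (6/7)·R2: [0, 0, 0]
R4 ← R4 + (1/7)·R2: [0, 0, 0]
2 pivots among 3 columns.
Only 2 < 3 pivot columns, so the columns are linearly dependent.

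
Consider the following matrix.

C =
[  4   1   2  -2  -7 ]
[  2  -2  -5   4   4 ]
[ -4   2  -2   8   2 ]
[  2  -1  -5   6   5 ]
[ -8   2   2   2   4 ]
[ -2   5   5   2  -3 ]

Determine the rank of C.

Row reduce to echelon form.
R2 ← R2 − (1/2)·R1: [0, -5/2, -6, 5, 15/2]
R3 ← R3 + R1: [0, 3, 0, 6, -5]
R4 ← R4 − (1/2)·R1: [0, -3/2, -6, 7, 17/2]
R5 ← R5 + (2)·R1: [0, 4, 6, -2, -10]
R6 ← R6 + (1/2)·R1: [0, 11/2, 6, 1, -13/2]
R3 ← R3 + (6/5)·R2: [0, 0, -36/5, 12, 4]
R4 ← R4 − (3/5)·R2: [0, 0, -12/5, 4, 4]
R5 ← R5 + (8/5)·R2: [0, 0, -18/5, 6, 2]
R6 ← R6 + (11/5)·R2: [0, 0, -36/5, 12, 10]
R4 ← R4 − (1/3)·R3: [0, 0, 0, 0, 8/3]
R5 ← R5 − (1/2)·R3: [0, 0, 0, 0, 0]
R6 ← R6 − R3: [0, 0, 0, 0, 6]
R6 ← R6 − (9/4)·R4: [0, 0, 0, 0, 0]
Echelon form has 4 nonzero rows, so rank(C) = 4.

4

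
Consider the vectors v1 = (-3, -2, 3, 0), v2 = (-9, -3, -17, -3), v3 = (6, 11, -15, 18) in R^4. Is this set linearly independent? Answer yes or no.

yes

Form the matrix with these vectors as rows and row reduce.
R2 ← R2 − (3)·R1: [0, 3, -26, -3]
R3 ← R3 + (2)·R1: [0, 7, -9, 18]
R3 ← R3 − (7/3)·R2: [0, 0, 155/3, 25]
3 nonzero rows, so the 3 vectors span a space of dimension 3.
Since 3 = 3, the vectors are linearly independent.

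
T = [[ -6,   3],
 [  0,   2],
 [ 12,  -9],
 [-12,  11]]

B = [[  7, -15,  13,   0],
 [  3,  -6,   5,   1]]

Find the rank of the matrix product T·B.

2

First compute TB:
[[-33,  72, -63,   3],
 [  6, -12,  10,   2],
 [ 57, -126, 111,  -9],
 [-51, 114, -101,  11]]
Now row reduce the product.
R2 ← R2 + (2/11)·R1: [0, 12/11, -16/11, 28/11]
R3 ← R3 + (19/11)·R1: [0, -18/11, 24/11, -42/11]
R4 ← R4 − (17/11)·R1: [0, 30/11, -40/11, 70/11]
R3 ← R3 + (3/2)·R2: [0, 0, 0, 0]
R4 ← R4 − (5/2)·R2: [0, 0, 0, 0]
2 nonzero rows, so rank(TB) = 2.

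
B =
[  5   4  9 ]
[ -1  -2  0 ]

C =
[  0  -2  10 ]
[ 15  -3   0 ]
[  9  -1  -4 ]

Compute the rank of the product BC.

First compute BC:
[[141, -31,  14],
 [-30,   8, -10]]
Now row reduce the product.
R2 ← R2 + (10/47)·R1: [0, 66/47, -330/47]
2 nonzero rows, so rank(BC) = 2.

2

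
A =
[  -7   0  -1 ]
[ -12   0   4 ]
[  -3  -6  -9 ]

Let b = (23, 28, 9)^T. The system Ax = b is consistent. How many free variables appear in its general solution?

Row reduce the augmented matrix [A | b].
R2 ← R2 − (12/7)·R1: [0, 0, 40/7, -80/7]
R3 ← R3 − (3/7)·R1: [0, -6, -60/7, -6/7]
Swap R2 ↔ R3
The echelon form has 3 nonzero rows, and every pivot lies in the first 3 columns, so rank(A) = rank([A|b]) = 3.
The system is consistent.
Free variables = (unknowns) − (rank) = 3 − 3 = 0.

0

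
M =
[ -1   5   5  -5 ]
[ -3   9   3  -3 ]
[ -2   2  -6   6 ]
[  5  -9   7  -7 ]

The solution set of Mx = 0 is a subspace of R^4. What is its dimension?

Row reduce to echelon form.
R2 ← R2 − (3)·R1: [0, -6, -12, 12]
R3 ← R3 − (2)·R1: [0, -8, -16, 16]
R4 ← R4 + (5)·R1: [0, 16, 32, -32]
R3 ← R3 − (4/3)·R2: [0, 0, 0, 0]
R4 ← R4 + (8/3)·R2: [0, 0, 0, 0]
2 nonzero rows, so rank(M) = 2.
M has 4 columns; by rank–nullity, nullity = 4 − 2 = 2.

2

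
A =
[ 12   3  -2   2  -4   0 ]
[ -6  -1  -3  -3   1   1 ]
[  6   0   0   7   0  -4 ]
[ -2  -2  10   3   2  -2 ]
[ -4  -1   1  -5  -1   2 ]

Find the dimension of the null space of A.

Row reduce to echelon form.
R2 ← R2 + (1/2)·R1: [0, 1/2, -4, -2, -1, 1]
R3 ← R3 − (1/2)·R1: [0, -3/2, 1, 6, 2, -4]
R4 ← R4 + (1/6)·R1: [0, -3/2, 29/3, 10/3, 4/3, -2]
R5 ← R5 + (1/3)·R1: [0, 0, 1/3, -13/3, -7/3, 2]
R3 ← R3 + (3)·R2: [0, 0, -11, 0, -1, -1]
R4 ← R4 + (3)·R2: [0, 0, -7/3, -8/3, -5/3, 1]
R4 ← R4 − (7/33)·R3: [0, 0, 0, -8/3, -16/11, 40/33]
R5 ← R5 + (1/33)·R3: [0, 0, 0, -13/3, -26/11, 65/33]
R5 ← R5 − (13/8)·R4: [0, 0, 0, 0, 0, 0]
4 nonzero rows, so rank(A) = 4.
A has 6 columns; by rank–nullity, nullity = 6 − 4 = 2.

2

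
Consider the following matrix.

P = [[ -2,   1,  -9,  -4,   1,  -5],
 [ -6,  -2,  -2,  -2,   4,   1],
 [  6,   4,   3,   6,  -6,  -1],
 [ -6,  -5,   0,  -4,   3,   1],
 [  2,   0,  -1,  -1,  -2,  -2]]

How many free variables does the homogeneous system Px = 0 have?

Row reduce to echelon form.
R2 ← R2 − (3)·R1: [0, -5, 25, 10, 1, 16]
R3 ← R3 + (3)·R1: [0, 7, -24, -6, -3, -16]
R4 ← R4 − (3)·R1: [0, -8, 27, 8, 0, 16]
R5 ← R5 + R1: [0, 1, -10, -5, -1, -7]
R3 ← R3 + (7/5)·R2: [0, 0, 11, 8, -8/5, 32/5]
R4 ← R4 − (8/5)·R2: [0, 0, -13, -8, -8/5, -48/5]
R5 ← R5 + (1/5)·R2: [0, 0, -5, -3, -4/5, -19/5]
R4 ← R4 + (13/11)·R3: [0, 0, 0, 16/11, -192/55, -112/55]
R5 ← R5 + (5/11)·R3: [0, 0, 0, 7/11, -84/55, -49/55]
R5 ← R5 − (7/16)·R4: [0, 0, 0, 0, 0, 0]
4 nonzero rows, so rank(P) = 4.
P has 6 columns; by rank–nullity, nullity = 6 − 4 = 2.

2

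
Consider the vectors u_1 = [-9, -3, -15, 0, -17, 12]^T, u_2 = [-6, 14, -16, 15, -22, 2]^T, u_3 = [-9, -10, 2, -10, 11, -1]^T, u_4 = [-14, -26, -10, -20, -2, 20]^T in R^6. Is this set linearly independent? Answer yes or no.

Form the matrix with these vectors as rows and row reduce.
R2 ← R2 − (2/3)·R1: [0, 16, -6, 15, -32/3, -6]
R3 ← R3 − R1: [0, -7, 17, -10, 28, -13]
R4 ← R4 − (14/9)·R1: [0, -64/3, 40/3, -20, 220/9, 4/3]
R3 ← R3 + (7/16)·R2: [0, 0, 115/8, -55/16, 70/3, -125/8]
R4 ← R4 + (4/3)·R2: [0, 0, 16/3, 0, 92/9, -20/3]
R4 ← R4 − (128/345)·R3: [0, 0, 0, 88/69, 36/23, -20/23]
4 nonzero rows, so the 4 vectors span a space of dimension 4.
Since 4 = 4, the vectors are linearly independent.

yes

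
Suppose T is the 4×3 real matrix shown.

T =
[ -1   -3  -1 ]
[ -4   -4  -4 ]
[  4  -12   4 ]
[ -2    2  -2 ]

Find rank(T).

Row reduce to echelon form.
R2 ← R2 − (4)·R1: [0, 8, 0]
R3 ← R3 + (4)·R1: [0, -24, 0]
R4 ← R4 − (2)·R1: [0, 8, 0]
R3 ← R3 + (3)·R2: [0, 0, 0]
R4 ← R4 − R2: [0, 0, 0]
Echelon form has 2 nonzero rows, so rank(T) = 2.

2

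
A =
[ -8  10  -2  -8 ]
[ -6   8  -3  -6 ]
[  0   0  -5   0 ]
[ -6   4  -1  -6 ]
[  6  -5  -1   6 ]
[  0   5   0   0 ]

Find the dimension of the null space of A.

1

Row reduce to echelon form.
R2 ← R2 − (3/4)·R1: [0, 1/2, -3/2, 0]
R4 ← R4 − (3/4)·R1: [0, -7/2, 1/2, 0]
R5 ← R5 + (3/4)·R1: [0, 5/2, -5/2, 0]
R4 ← R4 + (7)·R2: [0, 0, -10, 0]
R5 ← R5 − (5)·R2: [0, 0, 5, 0]
R6 ← R6 − (10)·R2: [0, 0, 15, 0]
R4 ← R4 − (2)·R3: [0, 0, 0, 0]
R5 ← R5 + R3: [0, 0, 0, 0]
R6 ← R6 + (3)·R3: [0, 0, 0, 0]
3 nonzero rows, so rank(A) = 3.
A has 4 columns; by rank–nullity, nullity = 4 − 3 = 1.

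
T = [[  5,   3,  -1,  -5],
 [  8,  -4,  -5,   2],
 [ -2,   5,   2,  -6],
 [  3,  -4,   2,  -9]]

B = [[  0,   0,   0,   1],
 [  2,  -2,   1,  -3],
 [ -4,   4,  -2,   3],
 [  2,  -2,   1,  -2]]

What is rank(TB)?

First compute TB:
[[  0,   0,   0,   3],
 [ 16, -16,   8,   1],
 [-10,  10,  -5,   1],
 [-34,  34, -17,  39]]
Now row reduce the product.
Swap R1 ↔ R2
R3 ← R3 + (5/8)·R1: [0, 0, 0, 13/8]
R4 ← R4 + (17/8)·R1: [0, 0, 0, 329/8]
R3 ← R3 − (13/24)·R2: [0, 0, 0, 0]
R4 ← R4 − (329/24)·R2: [0, 0, 0, 0]
2 nonzero rows, so rank(TB) = 2.

2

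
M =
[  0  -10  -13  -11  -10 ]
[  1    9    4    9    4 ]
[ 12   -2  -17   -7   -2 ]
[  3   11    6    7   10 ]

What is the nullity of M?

Row reduce to echelon form.
Swap R1 ↔ R2
R3 ← R3 − (12)·R1: [0, -110, -65, -115, -50]
R4 ← R4 − (3)·R1: [0, -16, -6, -20, -2]
R3 ← R3 − (11)·R2: [0, 0, 78, 6, 60]
R4 ← R4 − (8/5)·R2: [0, 0, 74/5, -12/5, 14]
R4 ← R4 − (37/195)·R3: [0, 0, 0, -46/13, 34/13]
4 nonzero rows, so rank(M) = 4.
M has 5 columns; by rank–nullity, nullity = 5 − 4 = 1.

1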